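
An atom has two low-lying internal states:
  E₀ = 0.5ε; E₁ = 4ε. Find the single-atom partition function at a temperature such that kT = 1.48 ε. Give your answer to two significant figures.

Eᵢ/kT = 0.3378, 2.703.
Z = Σ e^(−Eᵢ/kT) = e^(−0.3378) + e^(−2.703) = 0.7133 + 0.06700 = 0.7803.

Z = 0.78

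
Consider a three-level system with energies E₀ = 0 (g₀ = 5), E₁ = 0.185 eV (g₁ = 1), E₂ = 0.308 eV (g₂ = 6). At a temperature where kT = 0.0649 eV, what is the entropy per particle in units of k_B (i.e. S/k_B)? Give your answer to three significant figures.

1.71

Eᵢ/kT = 0, 2.8505, 4.7458.
Z = Σ gᵢe^(−Eᵢ/kT) = 5·e^(−0) + 1·e^(−2.8505) + 6·e^(−4.7458) = 5.0000 + 0.057815 + 0.052129 = 5.1099.
⟨E⟩ = Σ EᵢPᵢ = 0.0052352 eV.
S/k_B = ln Z + ⟨E⟩/kT = ln(5.1099) + 0.0052352/0.0649 = 1.6312 + 0.080666 = 1.71.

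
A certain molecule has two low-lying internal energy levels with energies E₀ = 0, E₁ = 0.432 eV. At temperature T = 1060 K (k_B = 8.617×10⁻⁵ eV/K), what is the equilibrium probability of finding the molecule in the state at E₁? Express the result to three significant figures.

0.00875

k_BT = 8.617×10⁻⁵ × 1060 K = 0.091340 eV.
Eᵢ/kT = 0, 4.7296.
Z = Σ e^(−Eᵢ/kT) = e^(−0) + e^(−4.7296) = 1.0000 + 0.0088300 = 1.0088.
P₁ = e^(−E₁/kT) / Z = 0.0088300/1.0088 = 0.00875.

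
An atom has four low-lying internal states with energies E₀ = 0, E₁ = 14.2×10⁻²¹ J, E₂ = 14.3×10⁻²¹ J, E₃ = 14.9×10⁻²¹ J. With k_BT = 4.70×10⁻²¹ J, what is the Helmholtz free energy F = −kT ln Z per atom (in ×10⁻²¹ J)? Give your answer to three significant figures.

-0.609 ×10⁻²¹ J

Eᵢ/kT = 0, 3.0213, 3.0426, 3.1702.
Z = Σ e^(−Eᵢ/kT) = e^(−0) + e^(−3.0213) + e^(−3.0426) + e^(−3.1702) = 1.0000 + 0.048738 + 0.047711 + 0.041995 = 1.1384.
F = −kT ln Z = −4.70 × ln(1.1384) = −4.70 × 0.12962 = -0.609 ×10⁻²¹ J.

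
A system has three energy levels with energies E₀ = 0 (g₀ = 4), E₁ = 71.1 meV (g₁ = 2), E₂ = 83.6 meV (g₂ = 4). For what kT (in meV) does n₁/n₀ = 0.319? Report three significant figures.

158 meV

n₁/n₀ = (g₁/g₀) exp[−(E₁−E₀)/kT] = 0.319.
⇒ (E₁−E₀)/kT = ln((2/4)/0.319) = ln(1.5674) = 0.44942.
kT = 71.1 meV / 0.44942 = 158 meV.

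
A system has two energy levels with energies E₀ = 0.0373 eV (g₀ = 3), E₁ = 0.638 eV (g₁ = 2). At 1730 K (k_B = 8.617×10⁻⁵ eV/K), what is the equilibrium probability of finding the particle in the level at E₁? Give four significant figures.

0.01172

k_BT = 8.617×10⁻⁵ × 1730 K = 0.149074 eV.
Eᵢ/kT = 0.250211, 4.27975.
Z = Σ gᵢe^(−Eᵢ/kT) = 3·e^(−0.250211) + 2·e^(−4.27975) = 2.33591 + 0.0276922 = 2.36360.
P₁ = g₁ e^(−E₁/kT) / Z = 0.0276922/2.36360 = 0.01172.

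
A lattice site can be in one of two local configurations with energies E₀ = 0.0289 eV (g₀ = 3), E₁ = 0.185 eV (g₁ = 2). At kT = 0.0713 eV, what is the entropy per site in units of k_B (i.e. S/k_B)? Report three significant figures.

1.32

Eᵢ/kT = 0.40533, 2.5947.
Z = Σ gᵢe^(−Eᵢ/kT) = 3·e^(−0.40533) + 2·e^(−2.5947) = 2.0003 + 0.14934 = 2.1496.
⟨E⟩ = Σ EᵢPᵢ = 0.039745 eV.
S/k_B = ln Z + ⟨E⟩/kT = ln(2.1496) + 0.039745/0.0713 = 0.76528 + 0.55743 = 1.32.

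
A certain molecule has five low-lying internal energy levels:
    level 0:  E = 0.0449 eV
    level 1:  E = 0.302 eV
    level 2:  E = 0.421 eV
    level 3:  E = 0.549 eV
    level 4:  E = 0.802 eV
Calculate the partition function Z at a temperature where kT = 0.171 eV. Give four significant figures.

Eᵢ/kT = 0.262573, 1.76608, 2.46199, 3.21053, 4.69006.
Z = Σ e^(−Eᵢ/kT) = e^(−0.262573) + e^(−1.76608) + e^(−2.46199) + e^(−3.21053) + e^(−4.69006) = 0.769070 + 0.171002 + 0.0852651 + 0.0403352 + 0.00918613 = 1.07486.

Z = 1.075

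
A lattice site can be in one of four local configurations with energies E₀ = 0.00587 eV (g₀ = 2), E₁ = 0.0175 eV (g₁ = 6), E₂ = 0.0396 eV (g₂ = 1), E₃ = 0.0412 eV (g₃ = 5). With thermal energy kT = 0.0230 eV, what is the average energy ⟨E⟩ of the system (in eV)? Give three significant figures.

Eᵢ/kT = 0.25522, 0.76087, 1.7217, 1.7913.
Z = Σ gᵢe^(−Eᵢ/kT) = 2·e^(−0.25522) + 6·e^(−0.76087) + 1·e^(−1.7217) + 5·e^(−1.7913) = 1.5495 + 2.8036 + 0.17876 + 0.83372 = 5.3656.
⟨E⟩ = Σ Eᵢ gᵢe^(−Eᵢ/kT) / Z = (0.00587·1.5495 + 0.0175·2.8036 + 0.0396·0.17876 + 0.0412·0.83372) / 5.3656 = 0.0186 eV.

0.0186 eV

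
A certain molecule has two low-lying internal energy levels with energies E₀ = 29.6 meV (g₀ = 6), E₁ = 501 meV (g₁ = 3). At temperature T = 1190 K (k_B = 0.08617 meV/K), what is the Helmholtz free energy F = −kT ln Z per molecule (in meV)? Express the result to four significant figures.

k_BT = 0.08617 × 1190 K = 102.542 meV.
Eᵢ/kT = 0.288662, 4.88580.
Z = Σ gᵢe^(−Eᵢ/kT) = 6·e^(−0.288662) + 3·e^(−4.88580) = 4.49559 + 0.0226592 = 4.51825.
F = −kT ln Z = −102.542 × ln(4.51825) = −102.542 × 1.50812 = -154.6 meV.

-154.6 meV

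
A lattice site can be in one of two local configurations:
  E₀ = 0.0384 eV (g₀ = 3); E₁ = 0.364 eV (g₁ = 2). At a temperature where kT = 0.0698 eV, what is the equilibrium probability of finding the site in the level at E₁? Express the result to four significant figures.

0.006242

Eᵢ/kT = 0.550143, 5.21490.
Z = Σ gᵢe^(−Eᵢ/kT) = 3·e^(−0.550143) + 2·e^(−5.21490) = 1.73060 + 0.0108700 = 1.74147.
P₁ = g₁ e^(−E₁/kT) / Z = 0.0108700/1.74147 = 0.006242.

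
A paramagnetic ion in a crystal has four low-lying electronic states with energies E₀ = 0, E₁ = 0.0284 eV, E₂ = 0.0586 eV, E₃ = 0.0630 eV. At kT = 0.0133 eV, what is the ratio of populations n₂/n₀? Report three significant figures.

0.0122

n₂/n₀ = exp[−(E₂−E₀)/kT] = exp(−(0.0586 eV)/(0.0133 eV)) = exp(-4.4060) = 0.0122.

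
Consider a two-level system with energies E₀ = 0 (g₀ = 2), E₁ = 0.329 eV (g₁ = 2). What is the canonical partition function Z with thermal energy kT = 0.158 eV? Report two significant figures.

Eᵢ/kT = 0, 2.082.
Z = Σ gᵢe^(−Eᵢ/kT) = 2·e^(−0) + 2·e^(−2.082) = 2.000 + 0.2494 = 2.249.

Z = 2.2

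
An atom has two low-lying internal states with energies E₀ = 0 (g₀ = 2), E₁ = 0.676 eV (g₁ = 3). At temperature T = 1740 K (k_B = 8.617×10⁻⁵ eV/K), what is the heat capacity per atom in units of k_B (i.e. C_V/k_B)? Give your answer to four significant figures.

0.3250

k_BT = 8.617×10⁻⁵ × 1740 K = 0.149936 eV.
Eᵢ/kT = 0, 4.50859.
Z = Σ gᵢe^(−Eᵢ/kT) = 2·e^(−0) + 3·e^(−4.50859) = 2.00000 + 0.0330419 = 2.03304.
⟨E⟩ = 0.0109867 eV, ⟨E²⟩ = 0.00742698 eV².
C_V/k_B = (⟨E²⟩ − ⟨E⟩²)/(kT)² = (0.00742698 − 0.000120708)/0.0224808 = 0.3250.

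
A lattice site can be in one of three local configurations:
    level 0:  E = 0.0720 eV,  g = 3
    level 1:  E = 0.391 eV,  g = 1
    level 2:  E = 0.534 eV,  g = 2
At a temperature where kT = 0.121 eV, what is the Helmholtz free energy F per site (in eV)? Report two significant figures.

-0.066 eV

Eᵢ/kT = 0.5950, 3.231, 4.413.
Z = Σ gᵢe^(−Eᵢ/kT) = 3·e^(−0.5950) + 1·e^(−3.231) + 2·e^(−4.413) = 1.655 + 0.03952 + 0.02424 = 1.719.
F = −kT ln Z = −0.121 × ln(1.719) = −0.121 × 0.5417 = -0.066 eV.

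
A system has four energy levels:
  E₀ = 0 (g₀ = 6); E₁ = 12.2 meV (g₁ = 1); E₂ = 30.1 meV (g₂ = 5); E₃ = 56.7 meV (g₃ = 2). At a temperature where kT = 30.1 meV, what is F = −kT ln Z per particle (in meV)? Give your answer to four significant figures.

-65.49 meV

Eᵢ/kT = 0, 0.405316, 1.00000, 1.88372.
Z = Σ gᵢe^(−Eᵢ/kT) = 6·e^(−0) + 1·e^(−0.405316) + 5·e^(−1.00000) + 2·e^(−1.88372) = 6.00000 + 0.666766 + 1.83940 + 0.304047 = 8.81021.
F = −kT ln Z = −30.1 × ln(8.81021) = −30.1 × 2.17591 = -65.49 meV.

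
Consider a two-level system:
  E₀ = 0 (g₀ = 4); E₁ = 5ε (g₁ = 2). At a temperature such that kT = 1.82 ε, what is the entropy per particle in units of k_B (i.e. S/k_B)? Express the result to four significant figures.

1.503

Eᵢ/kT = 0, 2.74725.
Z = Σ gᵢe^(−Eᵢ/kT) = 4·e^(−0) + 2·e^(−2.74725) = 4.00000 + 0.128208 = 4.12821.
⟨E⟩ = Σ EᵢPᵢ = 0.155283 ε.
S/k_B = ln Z + ⟨E⟩/kT = ln(4.12821) + 0.155283/1.82 = 1.41784 + 0.0853203 = 1.503.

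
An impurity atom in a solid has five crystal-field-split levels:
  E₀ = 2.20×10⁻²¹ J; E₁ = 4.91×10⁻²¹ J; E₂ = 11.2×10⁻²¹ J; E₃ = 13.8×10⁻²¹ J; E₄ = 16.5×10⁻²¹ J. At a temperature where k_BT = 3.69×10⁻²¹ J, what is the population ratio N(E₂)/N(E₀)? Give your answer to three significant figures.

0.0872

n₂/n₀ = exp[−(E₂−E₀)/kT] = exp(−(9.00 ×10⁻²¹ J)/(3.69 ×10⁻²¹ J)) = exp(-2.4390) = 0.0872.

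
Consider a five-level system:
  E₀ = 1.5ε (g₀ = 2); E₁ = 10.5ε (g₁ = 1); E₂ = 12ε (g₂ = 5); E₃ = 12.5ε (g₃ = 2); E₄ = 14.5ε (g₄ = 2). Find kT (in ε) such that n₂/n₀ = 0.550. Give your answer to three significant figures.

6.93 ε

n₂/n₀ = (g₂/g₀) exp[−(E₂−E₀)/kT] = 0.550.
⇒ (E₂−E₀)/kT = ln((5/2)/0.550) = ln(4.5455) = 1.5141.
kT = 10.5ε / 1.5141 = 6.93 ε.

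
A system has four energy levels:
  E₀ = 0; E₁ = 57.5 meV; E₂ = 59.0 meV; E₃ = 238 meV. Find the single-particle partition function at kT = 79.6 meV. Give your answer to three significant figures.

Z = 2.01

Eᵢ/kT = 0, 0.72236, 0.74121, 2.9899.
Z = Σ e^(−Eᵢ/kT) = e^(−0) + e^(−0.72236) + e^(−0.74121) + e^(−2.9899) = 1.0000 + 0.48560 + 0.47654 + 0.050292 = 2.0124.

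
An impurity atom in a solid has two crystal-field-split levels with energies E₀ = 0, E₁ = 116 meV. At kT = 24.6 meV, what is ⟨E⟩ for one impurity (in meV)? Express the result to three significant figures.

1.03 meV

Eᵢ/kT = 0, 4.7154.
Z = Σ e^(−Eᵢ/kT) = e^(−0) + e^(−4.7154) = 1.0000 + 0.0089563 = 1.0090.
⟨E⟩ = Σ Eᵢ e^(−Eᵢ/kT) / Z = (0·1.0000 + 116·0.0089563) / 1.0090 = 1.03 meV.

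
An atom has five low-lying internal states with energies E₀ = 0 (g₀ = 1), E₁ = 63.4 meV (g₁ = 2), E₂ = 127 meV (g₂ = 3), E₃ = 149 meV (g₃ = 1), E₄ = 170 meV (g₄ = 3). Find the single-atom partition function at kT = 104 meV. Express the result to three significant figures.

Eᵢ/kT = 0, 0.60962, 1.2212, 1.4327, 1.6346.
Z = Σ gᵢe^(−Eᵢ/kT) = 1·e^(−0) + 2·e^(−0.60962) + 3·e^(−1.2212) + 1·e^(−1.4327) + 3·e^(−1.6346) = 1.0000 + 1.0871 + 0.88463 + 0.23866 + 0.58509 = 3.7955.

Z = 3.80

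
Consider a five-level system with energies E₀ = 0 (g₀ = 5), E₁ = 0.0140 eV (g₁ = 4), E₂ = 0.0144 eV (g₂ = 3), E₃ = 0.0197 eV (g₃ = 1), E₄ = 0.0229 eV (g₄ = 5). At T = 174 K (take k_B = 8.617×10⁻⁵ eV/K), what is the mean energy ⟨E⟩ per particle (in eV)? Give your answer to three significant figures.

k_BT = 8.617×10⁻⁵ × 174 K = 0.014994 eV.
Eᵢ/kT = 0, 0.93371, 0.96038, 1.3139, 1.5273.
Z = Σ gᵢe^(−Eᵢ/kT) = 5·e^(−0) + 4·e^(−0.93371) + 3·e^(−0.96038) + 1·e^(−1.3139) + 5·e^(−1.5273) = 5.0000 + 1.5724 + 1.1482 + 0.26877 + 1.0856 = 9.0750.
⟨E⟩ = Σ Eᵢ gᵢe^(−Eᵢ/kT) / Z = (0·5.0000 + 0.0140·1.5724 + 0.0144·1.1482 + 0.0197·0.26877 + 0.0229·1.0856) / 9.0750 = 0.00757 eV.

0.00757 eV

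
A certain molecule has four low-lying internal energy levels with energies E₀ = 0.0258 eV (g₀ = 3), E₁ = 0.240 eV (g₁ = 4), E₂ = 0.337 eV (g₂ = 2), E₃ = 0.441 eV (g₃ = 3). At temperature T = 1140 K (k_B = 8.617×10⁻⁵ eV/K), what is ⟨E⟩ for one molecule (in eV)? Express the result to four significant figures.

k_BT = 8.617×10⁻⁵ × 1140 K = 0.0982338 eV.
Eᵢ/kT = 0.262639, 2.44315, 3.43059, 4.48929.
Z = Σ gᵢe^(−Eᵢ/kT) = 3·e^(−0.262639) + 4·e^(−2.44315) + 2·e^(−3.43059) + 3·e^(−4.48929) = 2.30706 + 0.347547 + 0.0647357 + 0.0336858 = 2.75303.
⟨E⟩ = Σ Eᵢ gᵢe^(−Eᵢ/kT) / Z = (0.0258·2.30706 + 0.240·0.347547 + 0.337·0.0647357 + 0.441·0.0336858) / 2.75303 = 0.06524 eV.

0.06524 eV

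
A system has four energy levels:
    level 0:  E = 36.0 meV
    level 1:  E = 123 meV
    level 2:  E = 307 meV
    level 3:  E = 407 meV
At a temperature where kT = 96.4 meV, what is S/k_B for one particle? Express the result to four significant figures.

Eᵢ/kT = 0.373444, 1.27593, 3.18465, 4.22199.
Z = Σ e^(−Eᵢ/kT) = e^(−0.373444) + e^(−1.27593) + e^(−3.18465) + e^(−4.22199) = 0.688360 + 0.279171 + 0.0413927 + 0.0146694 = 1.02359.
⟨E⟩ = Σ EᵢPᵢ = 76.0041 meV.
S/k_B = ln Z + ⟨E⟩/kT = ln(1.02359) + 76.0041/96.4 = 0.0233161 + 0.788424 = 0.8117.

0.8117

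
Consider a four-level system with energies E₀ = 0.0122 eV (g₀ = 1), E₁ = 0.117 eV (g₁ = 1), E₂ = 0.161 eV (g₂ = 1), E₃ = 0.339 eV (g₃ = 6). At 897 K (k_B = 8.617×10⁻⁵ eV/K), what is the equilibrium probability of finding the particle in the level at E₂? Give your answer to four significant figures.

0.09782

k_BT = 8.617×10⁻⁵ × 897 K = 0.0772945 eV.
Eᵢ/kT = 0.157838, 1.51369, 2.08294, 4.38582.
Z = Σ gᵢe^(−Eᵢ/kT) = 1·e^(−0.157838) + 1·e^(−1.51369) + 1·e^(−2.08294) + 6·e^(−4.38582) = 0.853988 + 0.220096 + 0.124563 + 0.0747160 = 1.27336.
P₂ = g₂ e^(−E₂/kT) / Z = 0.124563/1.27336 = 0.09782.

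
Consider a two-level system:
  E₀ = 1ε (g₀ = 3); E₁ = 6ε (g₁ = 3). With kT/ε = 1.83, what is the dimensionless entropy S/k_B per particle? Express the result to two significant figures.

1.3

Eᵢ/kT = 0.5464, 3.279.
Z = Σ gᵢe^(−Eᵢ/kT) = 3·e^(−0.5464) + 3·e^(−3.279) = 1.737 + 0.1130 = 1.850.
⟨E⟩ = Σ EᵢPᵢ = 1.305 ε.
S/k_B = ln Z + ⟨E⟩/kT = ln(1.850) + 1.305/1.83 = 0.6152 + 0.7131 = 1.3.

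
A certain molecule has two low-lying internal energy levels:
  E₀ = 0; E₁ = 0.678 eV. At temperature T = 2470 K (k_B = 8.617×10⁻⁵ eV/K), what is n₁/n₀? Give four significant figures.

k_BT = 8.617×10⁻⁵ × 2470 K = 0.212840 eV.
n₁/n₀ = exp[−(E₁−E₀)/kT] = exp(−(0.678 eV)/(0.212840 eV)) = exp(-3.18549) = 0.04136.

0.04136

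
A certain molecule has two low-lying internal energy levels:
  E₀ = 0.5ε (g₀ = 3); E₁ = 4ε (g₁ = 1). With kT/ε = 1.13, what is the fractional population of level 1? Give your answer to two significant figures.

Eᵢ/kT = 0.4425, 3.540.
Z = Σ gᵢe^(−Eᵢ/kT) = 3·e^(−0.4425) + 1·e^(−3.540) = 1.927 + 0.02901 = 1.956.
P₁ = g₁ e^(−E₁/kT) / Z = 0.02901/1.956 = 0.015.

0.015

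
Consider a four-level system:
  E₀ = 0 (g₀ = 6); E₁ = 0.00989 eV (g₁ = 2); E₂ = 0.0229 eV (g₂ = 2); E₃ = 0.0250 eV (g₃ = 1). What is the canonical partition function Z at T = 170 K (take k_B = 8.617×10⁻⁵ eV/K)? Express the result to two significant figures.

k_BT = 8.617×10⁻⁵ × 170 K = 0.01465 eV.
Eᵢ/kT = 0, 0.6751, 1.563, 1.706.
Z = Σ gᵢe^(−Eᵢ/kT) = 6·e^(−0) + 2·e^(−0.6751) + 2·e^(−1.563) + 1·e^(−1.706) = 6.000 + 1.018 + 0.4190 + 0.1816 = 7.619.

Z = 7.6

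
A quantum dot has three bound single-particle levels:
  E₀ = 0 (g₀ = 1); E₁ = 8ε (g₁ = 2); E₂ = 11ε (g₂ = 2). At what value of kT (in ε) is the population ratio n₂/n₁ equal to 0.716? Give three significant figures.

8.98 ε

n₂/n₁ = (g₂/g₁) exp[−(E₂−E₁)/kT] = 0.716.
⇒ (E₂−E₁)/kT = ln((2/2)/0.716) = ln(1.3966) = 0.33404.
kT = 3ε / 0.33404 = 8.98 ε.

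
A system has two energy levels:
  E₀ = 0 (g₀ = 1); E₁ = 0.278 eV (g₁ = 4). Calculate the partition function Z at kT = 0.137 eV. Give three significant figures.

Eᵢ/kT = 0, 2.0292.
Z = Σ gᵢe^(−Eᵢ/kT) = 1·e^(−0) + 4·e^(−2.0292) = 1.0000 + 0.52576 = 1.5258.

Z = 1.53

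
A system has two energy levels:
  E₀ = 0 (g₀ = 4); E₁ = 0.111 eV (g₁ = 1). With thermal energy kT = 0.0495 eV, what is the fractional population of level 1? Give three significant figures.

0.0259

Eᵢ/kT = 0, 2.2424.
Z = Σ gᵢe^(−Eᵢ/kT) = 4·e^(−0) + 1·e^(−2.2424) = 4.0000 + 0.10620 = 4.1062.
P₁ = g₁ e^(−E₁/kT) / Z = 0.10620/4.1062 = 0.0259.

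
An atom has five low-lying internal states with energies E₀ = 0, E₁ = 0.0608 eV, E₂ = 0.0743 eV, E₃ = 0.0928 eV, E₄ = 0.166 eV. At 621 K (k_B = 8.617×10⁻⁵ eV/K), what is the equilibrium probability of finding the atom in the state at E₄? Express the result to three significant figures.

0.0251

k_BT = 8.617×10⁻⁵ × 621 K = 0.053512 eV.
Eᵢ/kT = 0, 1.1362, 1.3885, 1.7342, 3.1021.
Z = Σ e^(−Eᵢ/kT) = e^(−0) + e^(−1.1362) + e^(−1.3885) + e^(−1.7342) + e^(−3.1021) = 1.0000 + 0.32104 + 0.24945 + 0.17654 + 0.044955 = 1.7920.
P₄ = e^(−E₄/kT) / Z = 0.044955/1.7920 = 0.0251.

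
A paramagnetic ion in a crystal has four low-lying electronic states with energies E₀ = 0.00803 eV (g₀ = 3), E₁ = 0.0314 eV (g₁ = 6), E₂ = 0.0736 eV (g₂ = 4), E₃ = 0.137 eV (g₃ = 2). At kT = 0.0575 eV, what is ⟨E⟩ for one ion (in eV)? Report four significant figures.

0.03214 eV

Eᵢ/kT = 0.139652, 0.546087, 1.28000, 2.38261.
Z = Σ gᵢe^(−Eᵢ/kT) = 3·e^(−0.139652) + 6·e^(−0.546087) + 4·e^(−1.28000) + 2·e^(−2.38261) = 2.60898 + 3.47527 + 1.11215 + 0.184619 = 7.38102.
⟨E⟩ = Σ Eᵢ gᵢe^(−Eᵢ/kT) / Z = (0.00803·2.60898 + 0.0314·3.47527 + 0.0736·1.11215 + 0.137·0.184619) / 7.38102 = 0.03214 eV.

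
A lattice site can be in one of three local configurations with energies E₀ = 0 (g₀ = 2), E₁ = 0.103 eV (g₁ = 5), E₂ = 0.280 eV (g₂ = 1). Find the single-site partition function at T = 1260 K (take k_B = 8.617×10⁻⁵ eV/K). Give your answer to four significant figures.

k_BT = 8.617×10⁻⁵ × 1260 K = 0.108574 eV.
Eᵢ/kT = 0, 0.948662, 2.57889.
Z = Σ gᵢe^(−Eᵢ/kT) = 2·e^(−0) + 5·e^(−0.948662) + 1·e^(−2.57889) = 2.00000 + 1.93629 + 0.0758582 = 4.01215.

Z = 4.012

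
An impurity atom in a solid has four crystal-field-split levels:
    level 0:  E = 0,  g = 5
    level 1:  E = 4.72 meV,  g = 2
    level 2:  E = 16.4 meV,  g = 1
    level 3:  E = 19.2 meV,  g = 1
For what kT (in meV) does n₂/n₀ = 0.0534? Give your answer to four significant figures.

12.42 meV

n₂/n₀ = (g₂/g₀) exp[−(E₂−E₀)/kT] = 0.0534.
⇒ (E₂−E₀)/kT = ln((1/5)/0.0534) = ln(3.74532) = 1.32051.
kT = 16.4 meV / 1.32051 = 12.42 meV.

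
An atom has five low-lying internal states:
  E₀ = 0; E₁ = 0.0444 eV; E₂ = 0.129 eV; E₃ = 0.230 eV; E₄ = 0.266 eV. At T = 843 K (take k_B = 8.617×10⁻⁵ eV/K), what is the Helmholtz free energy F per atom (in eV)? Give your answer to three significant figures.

k_BT = 8.617×10⁻⁵ × 843 K = 0.072641 eV.
Eᵢ/kT = 0, 0.61123, 1.7759, 3.1663, 3.6618.
Z = Σ e^(−Eᵢ/kT) = e^(−0) + e^(−0.61123) + e^(−1.7759) + e^(−3.1663) + e^(−3.6618) = 1.0000 + 0.54268 + 0.16933 + 0.042159 + 0.025686 = 1.7799.
F = −kT ln Z = −0.072641 × ln(1.7799) = −0.072641 × 0.57656 = -0.0419 eV.

-0.0419 eV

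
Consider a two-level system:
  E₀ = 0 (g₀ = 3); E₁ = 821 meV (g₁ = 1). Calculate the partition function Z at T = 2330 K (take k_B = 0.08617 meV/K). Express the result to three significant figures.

k_BT = 0.08617 × 2330 K = 200.78 meV.
Eᵢ/kT = 0, 4.0891.
Z = Σ gᵢe^(−Eᵢ/kT) = 3·e^(−0) + 1·e^(−4.0891) = 3.0000 + 0.016754 = 3.0168.

Z = 3.02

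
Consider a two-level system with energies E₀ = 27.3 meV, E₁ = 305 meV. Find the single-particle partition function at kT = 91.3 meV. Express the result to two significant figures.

Eᵢ/kT = 0.2990, 3.341.
Z = Σ e^(−Eᵢ/kT) = e^(−0.2990) + e^(−3.341) = 0.7416 + 0.03540 = 0.7770.

Z = 0.78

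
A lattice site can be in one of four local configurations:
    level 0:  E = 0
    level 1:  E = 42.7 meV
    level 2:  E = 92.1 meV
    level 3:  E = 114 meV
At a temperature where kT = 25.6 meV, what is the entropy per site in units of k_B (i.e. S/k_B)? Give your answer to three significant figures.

Eᵢ/kT = 0, 1.6680, 3.5977, 4.4531.
Z = Σ e^(−Eᵢ/kT) = e^(−0) + e^(−1.6680) + e^(−3.5977) + e^(−4.4531) = 1.0000 + 0.18862 + 0.027387 + 0.011642 = 1.2276.
⟨E⟩ = Σ EᵢPᵢ = 9.6966 meV.
S/k_B = ln Z + ⟨E⟩/kT = ln(1.2276) + 9.6966/25.6 = 0.20506 + 0.37877 = 0.584.

0.584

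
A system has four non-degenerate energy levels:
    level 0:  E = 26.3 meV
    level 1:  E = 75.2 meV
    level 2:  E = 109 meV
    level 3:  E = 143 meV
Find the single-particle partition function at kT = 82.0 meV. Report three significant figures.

Z = 1.56

Eᵢ/kT = 0.32073, 0.91707, 1.3293, 1.7439.
Z = Σ e^(−Eᵢ/kT) = e^(−0.32073) + e^(−0.91707) + e^(−1.3293) + e^(−1.7439) = 0.72562 + 0.39969 + 0.26466 + 0.17484 = 1.5648.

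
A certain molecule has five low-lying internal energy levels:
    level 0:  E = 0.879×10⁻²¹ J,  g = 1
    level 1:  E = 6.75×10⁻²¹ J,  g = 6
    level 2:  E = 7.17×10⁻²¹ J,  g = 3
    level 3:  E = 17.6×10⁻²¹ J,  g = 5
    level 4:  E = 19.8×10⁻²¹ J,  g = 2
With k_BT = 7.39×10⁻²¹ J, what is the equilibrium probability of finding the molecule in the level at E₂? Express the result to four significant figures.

0.2260

Eᵢ/kT = 0.118945, 0.913396, 0.970230, 2.38160, 2.67930.
Z = Σ gᵢe^(−Eᵢ/kT) = 1·e^(−0.118945) + 6·e^(−0.913396) + 3·e^(−0.970230) + 5·e^(−2.38160) + 2·e^(−2.67930) = 0.887857 + 2.40696 + 1.13699 + 0.462013 + 0.137222 = 5.03104.
P₂ = g₂ e^(−E₂/kT) / Z = 1.13699/5.03104 = 0.2260.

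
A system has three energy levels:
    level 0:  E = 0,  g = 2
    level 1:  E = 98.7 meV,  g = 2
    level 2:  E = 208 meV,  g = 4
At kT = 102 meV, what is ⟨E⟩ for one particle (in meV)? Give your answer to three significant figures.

55.9 meV

Eᵢ/kT = 0, 0.96765, 2.0392.
Z = Σ gᵢe^(−Eᵢ/kT) = 2·e^(−0) + 2·e^(−0.96765) + 4·e^(−2.0392) = 2.0000 + 0.75995 + 0.52053 = 3.2805.
⟨E⟩ = Σ Eᵢ gᵢe^(−Eᵢ/kT) / Z = (0·2.0000 + 98.7·0.75995 + 208·0.52053) / 3.2805 = 55.9 meV.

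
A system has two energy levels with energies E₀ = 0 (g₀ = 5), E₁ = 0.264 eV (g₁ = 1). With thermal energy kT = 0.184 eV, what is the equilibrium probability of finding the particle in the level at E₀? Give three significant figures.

Eᵢ/kT = 0, 1.4348.
Z = Σ gᵢe^(−Eᵢ/kT) = 5·e^(−0) + 1·e^(−1.4348) = 5.0000 + 0.23816 = 5.2382.
P₀ = g₀ e^(−E₀/kT) / Z = 5.0000/5.2382 = 0.955.

0.955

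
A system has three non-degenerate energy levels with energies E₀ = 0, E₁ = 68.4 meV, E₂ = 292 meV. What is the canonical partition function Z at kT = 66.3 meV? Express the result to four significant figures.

Z = 1.369

Eᵢ/kT = 0, 1.03167, 4.40422.
Z = Σ e^(−Eᵢ/kT) = e^(−0) + e^(−1.03167) + e^(−4.40422) = 1.00000 + 0.356411 + 0.0122256 = 1.36864.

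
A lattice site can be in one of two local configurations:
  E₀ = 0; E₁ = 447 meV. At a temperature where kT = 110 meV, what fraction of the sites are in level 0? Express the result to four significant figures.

0.9831

Eᵢ/kT = 0, 4.06364.
Z = Σ e^(−Eᵢ/kT) = e^(−0) + e^(−4.06364) = 1.00000 + 0.0171863 = 1.01719.
P₀ = e^(−E₀/kT) / Z = 1.00000/1.01719 = 0.9831.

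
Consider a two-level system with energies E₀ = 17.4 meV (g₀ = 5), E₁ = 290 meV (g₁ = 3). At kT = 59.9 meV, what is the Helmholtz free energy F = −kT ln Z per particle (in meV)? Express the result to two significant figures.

Eᵢ/kT = 0.2905, 4.841.
Z = Σ gᵢe^(−Eᵢ/kT) = 5·e^(−0.2905) + 3·e^(−4.841) = 3.739 + 0.02370 = 3.763.
F = −kT ln Z = −59.9 × ln(3.763) = −59.9 × 1.325 = -79 meV.

-79 meV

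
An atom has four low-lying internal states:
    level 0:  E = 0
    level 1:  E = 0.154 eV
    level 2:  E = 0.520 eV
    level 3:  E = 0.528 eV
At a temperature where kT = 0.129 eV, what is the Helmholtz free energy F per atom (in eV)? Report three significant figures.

Eᵢ/kT = 0, 1.1938, 4.0310, 4.0930.
Z = Σ e^(−Eᵢ/kT) = e^(−0) + e^(−1.1938) + e^(−4.0310) + e^(−4.0930) = 1.0000 + 0.30307 + 0.017757 + 0.016689 = 1.3375.
F = −kT ln Z = −0.129 × ln(1.3375) = −0.129 × 0.29080 = -0.0375 eV.

-0.0375 eV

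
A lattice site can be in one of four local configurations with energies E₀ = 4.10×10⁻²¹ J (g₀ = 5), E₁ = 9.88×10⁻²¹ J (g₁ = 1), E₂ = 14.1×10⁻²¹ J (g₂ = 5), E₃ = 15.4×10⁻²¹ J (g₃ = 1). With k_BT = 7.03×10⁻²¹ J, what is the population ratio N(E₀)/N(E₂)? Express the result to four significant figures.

n₀/n₂ = (g₀/g₂) exp[−(E₀−E₂)/kT] = (5/5) × exp(−(-10.00 ×10⁻²¹ J)/(7.03 ×10⁻²¹ J)) = (5/5) × exp(1.42248) = 4.147.

4.147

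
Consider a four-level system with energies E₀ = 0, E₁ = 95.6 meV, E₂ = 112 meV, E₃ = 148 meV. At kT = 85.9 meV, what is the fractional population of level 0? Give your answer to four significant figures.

Eᵢ/kT = 0, 1.11292, 1.30384, 1.72293.
Z = Σ e^(−Eᵢ/kT) = e^(−0) + e^(−1.11292) + e^(−1.30384) + e^(−1.72293) = 1.00000 + 0.328598 + 0.271487 + 0.178542 = 1.77863.
P₀ = e^(−E₀/kT) / Z = 1.00000/1.77863 = 0.5622.

0.5622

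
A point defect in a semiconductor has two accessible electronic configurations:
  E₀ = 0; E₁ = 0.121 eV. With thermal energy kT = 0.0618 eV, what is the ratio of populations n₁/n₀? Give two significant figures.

n₁/n₀ = exp[−(E₁−E₀)/kT] = exp(−(0.121 eV)/(0.0618 eV)) = exp(-1.958) = 0.14.

0.14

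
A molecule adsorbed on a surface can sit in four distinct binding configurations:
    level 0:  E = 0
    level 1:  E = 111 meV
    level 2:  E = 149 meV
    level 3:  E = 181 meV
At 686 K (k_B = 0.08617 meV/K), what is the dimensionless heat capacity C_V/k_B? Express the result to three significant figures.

0.918

k_BT = 0.08617 × 686 K = 59.113 meV.
Eᵢ/kT = 0, 1.8778, 2.5206, 3.0619.
Z = Σ e^(−Eᵢ/kT) = e^(−0) + e^(−1.8778) + e^(−2.5206) + e^(−3.0619) = 1.0000 + 0.15293 + 0.080411 + 0.046799 = 1.2801.
⟨E⟩ = 29.238 meV, ⟨E²⟩ = 4064.2 meV².
C_V/k_B = (⟨E²⟩ − ⟨E⟩²)/(kT)² = (4064.2 − 854.86)/3494.3 = 0.918.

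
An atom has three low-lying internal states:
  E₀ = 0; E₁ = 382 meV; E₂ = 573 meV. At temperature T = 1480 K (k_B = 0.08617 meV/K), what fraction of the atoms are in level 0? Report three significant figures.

k_BT = 0.08617 × 1480 K = 127.53 meV.
Eᵢ/kT = 0, 2.9954, 4.4931.
Z = Σ e^(−Eᵢ/kT) = e^(−0) + e^(−2.9954) + e^(−4.4931) = 1.0000 + 0.050017 + 0.011186 = 1.0612.
P₀ = e^(−E₀/kT) / Z = 1.0000/1.0612 = 0.942.

0.942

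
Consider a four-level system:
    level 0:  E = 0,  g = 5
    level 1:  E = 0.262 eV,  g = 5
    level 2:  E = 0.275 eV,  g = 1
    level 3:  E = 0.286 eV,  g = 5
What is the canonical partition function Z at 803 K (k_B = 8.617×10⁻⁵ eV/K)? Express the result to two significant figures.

Z = 5.2

k_BT = 8.617×10⁻⁵ × 803 K = 0.06919 eV.
Eᵢ/kT = 0, 3.787, 3.975, 4.134.
Z = Σ gᵢe^(−Eᵢ/kT) = 5·e^(−0) + 5·e^(−3.787) + 1·e^(−3.975) + 5·e^(−4.134) = 5.000 + 0.1133 + 0.01878 + 0.08009 = 5.212.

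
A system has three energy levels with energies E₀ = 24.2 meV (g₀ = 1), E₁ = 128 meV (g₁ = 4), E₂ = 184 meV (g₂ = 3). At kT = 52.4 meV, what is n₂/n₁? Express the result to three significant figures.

0.258

n₂/n₁ = (g₂/g₁) exp[−(E₂−E₁)/kT] = (3/4) × exp(−(56 meV)/(52.4 meV)) = (3/4) × exp(-1.0687) = 0.258.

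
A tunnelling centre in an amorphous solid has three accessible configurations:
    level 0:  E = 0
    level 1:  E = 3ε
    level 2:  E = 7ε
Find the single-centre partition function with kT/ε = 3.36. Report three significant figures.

Eᵢ/kT = 0, 0.89286, 2.0833.
Z = Σ e^(−Eᵢ/kT) = e^(−0) + e^(−0.89286) + e^(−2.0833) = 1.0000 + 0.40948 + 0.12452 = 1.5340.

Z = 1.53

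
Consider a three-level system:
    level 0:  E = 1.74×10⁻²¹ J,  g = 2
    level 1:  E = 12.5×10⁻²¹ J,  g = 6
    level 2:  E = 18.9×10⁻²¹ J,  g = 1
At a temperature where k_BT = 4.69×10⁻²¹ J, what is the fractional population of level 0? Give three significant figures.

0.760

Eᵢ/kT = 0.37100, 2.6652, 4.0299.
Z = Σ gᵢe^(−Eᵢ/kT) = 2·e^(−0.37100) + 6·e^(−2.6652) + 1·e^(−4.0299) = 1.3801 + 0.41751 + 0.017776 = 1.8154.
P₀ = g₀ e^(−E₀/kT) / Z = 1.3801/1.8154 = 0.760.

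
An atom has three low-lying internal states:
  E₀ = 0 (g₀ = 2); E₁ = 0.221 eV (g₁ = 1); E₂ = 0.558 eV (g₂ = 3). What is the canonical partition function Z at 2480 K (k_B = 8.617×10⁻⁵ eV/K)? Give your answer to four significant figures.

Z = 2.576

k_BT = 8.617×10⁻⁵ × 2480 K = 0.213702 eV.
Eᵢ/kT = 0, 1.03415, 2.61111.
Z = Σ gᵢe^(−Eᵢ/kT) = 2·e^(−0) + 1·e^(−1.03415) + 3·e^(−2.61111) = 2.00000 + 0.355528 + 0.220359 = 2.57589.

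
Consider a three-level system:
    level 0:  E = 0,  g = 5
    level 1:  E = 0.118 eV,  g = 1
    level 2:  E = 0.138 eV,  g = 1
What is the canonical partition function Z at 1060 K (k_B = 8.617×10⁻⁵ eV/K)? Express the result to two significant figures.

Z = 5.5

k_BT = 8.617×10⁻⁵ × 1060 K = 0.09134 eV.
Eᵢ/kT = 0, 1.292, 1.511.
Z = Σ gᵢe^(−Eᵢ/kT) = 5·e^(−0) + 1·e^(−1.292) + 1·e^(−1.511) = 5.000 + 0.2747 + 0.2207 = 5.495.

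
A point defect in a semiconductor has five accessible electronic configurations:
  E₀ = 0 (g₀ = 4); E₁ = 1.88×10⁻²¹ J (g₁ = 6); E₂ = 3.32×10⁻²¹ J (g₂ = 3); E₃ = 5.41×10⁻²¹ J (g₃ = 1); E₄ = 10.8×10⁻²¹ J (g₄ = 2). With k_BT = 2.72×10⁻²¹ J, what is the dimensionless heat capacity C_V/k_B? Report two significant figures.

Eᵢ/kT = 0, 0.6912, 1.221, 1.989, 3.971.
Z = Σ gᵢe^(−Eᵢ/kT) = 4·e^(−0) + 6·e^(−0.6912) + 3·e^(−1.221) + 1·e^(−1.989) + 2·e^(−3.971) = 4.000 + 3.006 + 0.8848 + 0.1368 + 0.03771 = 8.065.
⟨E⟩ = 1.207, ⟨E²⟩ = 3.568.
C_V/k_B = (⟨E²⟩ − ⟨E⟩²)/(kT)² = (3.568 − 1.457)/7.398 = 0.29.

0.29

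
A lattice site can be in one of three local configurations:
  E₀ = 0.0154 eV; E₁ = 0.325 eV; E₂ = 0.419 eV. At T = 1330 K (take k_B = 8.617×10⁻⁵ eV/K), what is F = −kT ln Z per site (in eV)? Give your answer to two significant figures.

k_BT = 8.617×10⁻⁵ × 1330 K = 0.1146 eV.
Eᵢ/kT = 0.1344, 2.836, 3.656.
Z = Σ e^(−Eᵢ/kT) = e^(−0.1344) + e^(−2.836) + e^(−3.656) = 0.8742 + 0.05866 + 0.02584 = 0.9587.
F = −kT ln Z = −0.1146 × ln(0.9587) = −0.1146 × -0.04218 = 0.0048 eV.

0.0048 eV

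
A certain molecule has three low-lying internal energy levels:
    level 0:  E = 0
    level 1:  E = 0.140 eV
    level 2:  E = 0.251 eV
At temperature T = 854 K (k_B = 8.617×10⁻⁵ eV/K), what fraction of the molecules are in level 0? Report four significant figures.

0.8459

k_BT = 8.617×10⁻⁵ × 854 K = 0.0735892 eV.
Eᵢ/kT = 0, 1.90245, 3.41083.
Z = Σ e^(−Eᵢ/kT) = e^(−0) + e^(−1.90245) + e^(−3.41083) = 1.00000 + 0.149203 + 0.0330138 = 1.18222.
P₀ = e^(−E₀/kT) / Z = 1.00000/1.18222 = 0.8459.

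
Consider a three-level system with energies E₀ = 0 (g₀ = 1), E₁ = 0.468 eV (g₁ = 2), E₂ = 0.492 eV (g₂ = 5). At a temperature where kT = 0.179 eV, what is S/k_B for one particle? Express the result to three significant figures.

Eᵢ/kT = 0, 2.6145, 2.7486.
Z = Σ gᵢe^(−Eᵢ/kT) = 1·e^(−0) + 2·e^(−2.6145) + 5·e^(−2.7486) = 1.0000 + 0.14641 + 0.32009 = 1.4665.
⟨E⟩ = Σ EᵢPᵢ = 0.15411 eV.
S/k_B = ln Z + ⟨E⟩/kT = ln(1.4665) + 0.15411/0.179 = 0.38288 + 0.86095 = 1.24.

1.24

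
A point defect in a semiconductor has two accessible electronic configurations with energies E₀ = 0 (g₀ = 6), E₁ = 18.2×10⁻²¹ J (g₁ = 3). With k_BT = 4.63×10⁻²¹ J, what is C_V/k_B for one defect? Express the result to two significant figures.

Eᵢ/kT = 0, 3.931.
Z = Σ gᵢe^(−Eᵢ/kT) = 6·e^(−0) + 3·e^(−3.931) = 6.000 + 0.05887 = 6.059.
⟨E⟩ = 0.1768, ⟨E²⟩ = 3.218.
C_V/k_B = (⟨E²⟩ − ⟨E⟩²)/(kT)² = (3.218 − 0.03126)/21.44 = 0.15.

0.15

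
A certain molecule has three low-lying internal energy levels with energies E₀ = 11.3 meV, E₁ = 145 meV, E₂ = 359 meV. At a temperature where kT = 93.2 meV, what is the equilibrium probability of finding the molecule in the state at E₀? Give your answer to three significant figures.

Eᵢ/kT = 0.12124, 1.5558, 3.8519.
Z = Σ e^(−Eᵢ/kT) = e^(−0.12124) + e^(−1.5558) + e^(−3.8519) = 0.88582 + 0.21102 + 0.021239 = 1.1181.
P₀ = e^(−E₀/kT) / Z = 0.88582/1.1181 = 0.792.

0.792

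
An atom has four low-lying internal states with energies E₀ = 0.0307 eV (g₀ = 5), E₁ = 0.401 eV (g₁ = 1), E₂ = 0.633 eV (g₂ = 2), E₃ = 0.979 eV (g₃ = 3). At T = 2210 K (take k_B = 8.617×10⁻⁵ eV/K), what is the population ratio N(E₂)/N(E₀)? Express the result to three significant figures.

0.0169

k_BT = 8.617×10⁻⁵ × 2210 K = 0.19044 eV.
n₂/n₀ = (g₂/g₀) exp[−(E₂−E₀)/kT] = (2/5) × exp(−(0.6023 eV)/(0.19044 eV)) = (2/5) × exp(-3.1627) = 0.0169.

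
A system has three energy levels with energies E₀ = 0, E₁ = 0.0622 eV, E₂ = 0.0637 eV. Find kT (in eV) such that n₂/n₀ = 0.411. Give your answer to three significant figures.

n₂/n₀ = exp[−(E₂−E₀)/kT] = 0.411.
⇒ (E₂−E₀)/kT = ln(1/0.411) = ln(2.4331) = 0.88917.
kT = 0.0637 eV / 0.88917 = 0.0716 eV.

0.0716 eV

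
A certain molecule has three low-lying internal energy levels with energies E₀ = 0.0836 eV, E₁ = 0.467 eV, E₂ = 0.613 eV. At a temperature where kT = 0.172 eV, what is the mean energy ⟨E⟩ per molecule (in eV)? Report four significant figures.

Eᵢ/kT = 0.486047, 2.71512, 3.56395.
Z = Σ e^(−Eᵢ/kT) = e^(−0.486047) + e^(−2.71512) + e^(−3.56395) = 0.615053 + 0.0661970 + 0.0283267 = 0.709577.
⟨E⟩ = Σ Eᵢ e^(−Eᵢ/kT) / Z = (0.0836·0.615053 + 0.467·0.0661970 + 0.613·0.0283267) / 0.709577 = 0.1405 eV.

0.1405 eV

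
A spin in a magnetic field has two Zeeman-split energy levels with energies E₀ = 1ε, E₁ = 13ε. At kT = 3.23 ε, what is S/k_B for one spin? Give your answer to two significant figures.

0.11

Eᵢ/kT = 0.3096, 4.025.
Z = Σ e^(−Eᵢ/kT) = e^(−0.3096) + e^(−4.025) = 0.7337 + 0.01786 = 0.7516.
⟨E⟩ = Σ EᵢPᵢ = 1.285 ε.
S/k_B = ln Z + ⟨E⟩/kT = ln(0.7516) + 1.285/3.23 = -0.2856 + 0.3978 = 0.11.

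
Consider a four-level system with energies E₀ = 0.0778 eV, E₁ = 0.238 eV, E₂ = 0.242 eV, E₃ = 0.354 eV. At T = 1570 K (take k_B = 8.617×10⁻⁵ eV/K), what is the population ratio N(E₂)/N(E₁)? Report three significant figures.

0.971

k_BT = 8.617×10⁻⁵ × 1570 K = 0.13529 eV.
n₂/n₁ = exp[−(E₂−E₁)/kT] = exp(−(0.004 eV)/(0.13529 eV)) = exp(-0.029566) = 0.971.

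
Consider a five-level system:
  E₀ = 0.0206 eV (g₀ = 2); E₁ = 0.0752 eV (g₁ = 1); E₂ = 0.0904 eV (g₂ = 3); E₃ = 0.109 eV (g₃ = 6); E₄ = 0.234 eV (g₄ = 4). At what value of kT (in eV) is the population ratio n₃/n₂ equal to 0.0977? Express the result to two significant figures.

n₃/n₂ = (g₃/g₂) exp[−(E₃−E₂)/kT] = 0.0977.
⇒ (E₃−E₂)/kT = ln((6/3)/0.0977) = ln(20.47) = 3.019.
kT = 0.0186 eV / 3.019 = 0.0062 eV.

0.0062 eV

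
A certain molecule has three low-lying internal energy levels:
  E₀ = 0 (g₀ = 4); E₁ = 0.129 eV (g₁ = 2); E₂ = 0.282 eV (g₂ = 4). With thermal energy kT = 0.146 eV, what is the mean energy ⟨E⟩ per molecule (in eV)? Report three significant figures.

0.0500 eV

Eᵢ/kT = 0, 0.88356, 1.9315.
Z = Σ gᵢe^(−Eᵢ/kT) = 4·e^(−0) + 2·e^(−0.88356) + 4·e^(−1.9315) = 4.0000 + 0.82662 + 0.57972 = 5.4063.
⟨E⟩ = Σ Eᵢ gᵢe^(−Eᵢ/kT) / Z = (0·4.0000 + 0.129·0.82662 + 0.282·0.57972) / 5.4063 = 0.0500 eV.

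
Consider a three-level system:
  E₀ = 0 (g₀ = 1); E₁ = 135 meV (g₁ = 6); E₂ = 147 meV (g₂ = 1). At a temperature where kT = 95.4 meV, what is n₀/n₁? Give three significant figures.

n₀/n₁ = (g₀/g₁) exp[−(E₀−E₁)/kT] = (1/6) × exp(−(-135 meV)/(95.4 meV)) = (1/6) × exp(1.4151) = 0.686.

0.686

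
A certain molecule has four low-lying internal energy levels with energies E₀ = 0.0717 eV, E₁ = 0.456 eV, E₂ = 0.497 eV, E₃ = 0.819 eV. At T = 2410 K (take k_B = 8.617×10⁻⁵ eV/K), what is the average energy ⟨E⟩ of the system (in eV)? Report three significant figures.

k_BT = 8.617×10⁻⁵ × 2410 K = 0.20767 eV.
Eᵢ/kT = 0.34526, 2.1958, 2.3932, 3.9438.
Z = Σ e^(−Eᵢ/kT) = e^(−0.34526) + e^(−2.1958) + e^(−2.3932) + e^(−3.9438) = 0.70804 + 0.11127 + 0.091337 + 0.019374 = 0.93002.
⟨E⟩ = Σ Eᵢ e^(−Eᵢ/kT) / Z = (0.0717·0.70804 + 0.456·0.11127 + 0.497·0.091337 + 0.819·0.019374) / 0.93002 = 0.175 eV.

0.175 eV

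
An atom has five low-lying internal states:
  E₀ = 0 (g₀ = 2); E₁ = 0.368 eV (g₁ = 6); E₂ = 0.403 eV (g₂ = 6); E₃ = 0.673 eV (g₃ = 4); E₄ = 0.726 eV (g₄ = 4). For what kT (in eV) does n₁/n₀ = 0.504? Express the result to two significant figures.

n₁/n₀ = (g₁/g₀) exp[−(E₁−E₀)/kT] = 0.504.
⇒ (E₁−E₀)/kT = ln((6/2)/0.504) = ln(5.952) = 1.784.
kT = 0.368 eV / 1.784 = 0.21 eV.

0.21 eV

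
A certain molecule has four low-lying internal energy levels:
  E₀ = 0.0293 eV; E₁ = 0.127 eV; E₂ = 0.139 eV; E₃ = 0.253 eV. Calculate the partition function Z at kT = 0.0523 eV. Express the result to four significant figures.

Eᵢ/kT = 0.560229, 2.42830, 2.65774, 4.83748.
Z = Σ e^(−Eᵢ/kT) = e^(−0.560229) + e^(−2.42830) + e^(−2.65774) + e^(−4.83748) = 0.571078 + 0.0881866 + 0.0701065 + 0.00792700 = 0.737298.

Z = 0.7373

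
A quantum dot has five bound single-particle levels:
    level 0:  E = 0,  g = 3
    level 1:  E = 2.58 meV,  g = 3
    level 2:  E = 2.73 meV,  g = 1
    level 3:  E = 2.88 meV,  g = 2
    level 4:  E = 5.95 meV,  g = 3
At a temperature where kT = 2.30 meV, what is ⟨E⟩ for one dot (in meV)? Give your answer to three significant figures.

1.25 meV

Eᵢ/kT = 0, 1.1217, 1.1870, 1.2522, 2.5870.
Z = Σ gᵢe^(−Eᵢ/kT) = 3·e^(−0) + 3·e^(−1.1217) + 1·e^(−1.1870) + 2·e^(−1.2522) + 3·e^(−2.5870) = 3.0000 + 0.97718 + 0.30514 + 0.57175 + 0.22574 = 5.0798.
⟨E⟩ = Σ Eᵢ gᵢe^(−Eᵢ/kT) / Z = (0·3.0000 + 2.58·0.97718 + 2.73·0.30514 + 2.88·0.57175 + 5.95·0.22574) / 5.0798 = 1.25 meV.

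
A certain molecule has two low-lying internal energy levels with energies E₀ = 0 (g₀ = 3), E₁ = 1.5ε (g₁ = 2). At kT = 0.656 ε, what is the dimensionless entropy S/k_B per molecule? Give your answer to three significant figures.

1.31

Eᵢ/kT = 0, 2.2866.
Z = Σ gᵢe^(−Eᵢ/kT) = 3·e^(−0) + 2·e^(−2.2866) = 3.0000 + 0.20322 = 3.2032.
⟨E⟩ = Σ EᵢPᵢ = 0.095164 ε.
S/k_B = ln Z + ⟨E⟩/kT = ln(3.2032) + 0.095164/0.656 = 1.1642 + 0.14507 = 1.31.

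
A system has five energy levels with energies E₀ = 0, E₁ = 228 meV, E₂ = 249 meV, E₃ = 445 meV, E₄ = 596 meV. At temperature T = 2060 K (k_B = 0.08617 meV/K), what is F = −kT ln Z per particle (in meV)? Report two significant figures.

k_BT = 0.08617 × 2060 K = 177.5 meV.
Eᵢ/kT = 0, 1.285, 1.403, 2.507, 3.358.
Z = Σ e^(−Eᵢ/kT) = e^(−0) + e^(−1.285) + e^(−1.403) + e^(−2.507) + e^(−3.358) = 1.000 + 0.2767 + 0.2459 + 0.08151 + 0.03480 = 1.639.
F = −kT ln Z = −177.5 × ln(1.639) = −177.5 × 0.4941 = -88 meV.

-88 meV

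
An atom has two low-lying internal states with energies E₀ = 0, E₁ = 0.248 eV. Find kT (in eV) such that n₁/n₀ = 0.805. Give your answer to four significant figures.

1.143 eV

n₁/n₀ = exp[−(E₁−E₀)/kT] = 0.805.
⇒ (E₁−E₀)/kT = ln(1/0.805) = ln(1.24224) = 0.216916.
kT = 0.248 eV / 0.216916 = 1.143 eV.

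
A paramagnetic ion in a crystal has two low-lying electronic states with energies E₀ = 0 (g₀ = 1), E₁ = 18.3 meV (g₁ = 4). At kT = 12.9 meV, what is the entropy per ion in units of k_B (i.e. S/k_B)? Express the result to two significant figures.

1.4

Eᵢ/kT = 0, 1.419.
Z = Σ gᵢe^(−Eᵢ/kT) = 1·e^(−0) + 4·e^(−1.419) = 1.000 + 0.9678 = 1.968.
⟨E⟩ = Σ EᵢPᵢ = 8.999 meV.
S/k_B = ln Z + ⟨E⟩/kT = ln(1.968) + 8.999/12.9 = 0.6770 + 0.6976 = 1.4.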